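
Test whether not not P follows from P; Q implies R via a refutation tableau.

Yes

Initial set: {T P; T (Q implies R); F not not P}.
F not not P: drop double negation, giving F P.
× closes — contains both P and not P.
All 1 branch closes.
Every branch closed, so the premises entail the conclusion.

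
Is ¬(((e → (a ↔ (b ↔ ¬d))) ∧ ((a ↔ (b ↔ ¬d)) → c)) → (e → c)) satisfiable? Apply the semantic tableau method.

Unsatisfiable

Initial set: {¬(((e → (a ↔ (b ↔ ¬d))) ∧ ((a ↔ (b ↔ ¬d)) → c)) → (e → c))}.
¬(((e → (a ↔ (b ↔ ¬d))) ∧ ((a ↔ (b ↔ ¬d)) → c)) → (e → c)): α-rule — add ((e → (a ↔ (b ↔ ¬d))) ∧ ((a ↔ (b ↔ ¬d)) → c)), ¬(e → c).
((e → (a ↔ (b ↔ ¬d))) ∧ ((a ↔ (b ↔ ¬d)) → c)): α-rule — add (e → (a ↔ (b ↔ ¬d))), ((a ↔ (b ↔ ¬d)) → c).
¬(e → c): α-rule — add e, ¬c.
(e → (a ↔ (b ↔ ¬d))): β-rule — branch into ¬e  //  (a ↔ (b ↔ ¬d)).
  branch 1 (add ¬e):
    × closes — contains both e and ¬e.
  branch 2 (add (a ↔ (b ↔ ¬d))):
    ((a ↔ (b ↔ ¬d)) → c): β-rule — branch into ¬(a ↔ (b ↔ ¬d))  //  c.
      branch 2.1 (add ¬(a ↔ (b ↔ ¬d))):
        (a ↔ (b ↔ ¬d)): β-rule — branch into a, (b ↔ ¬d)  //  ¬a, ¬(b ↔ ¬d).
          branch 2.1.1 (add a, (b ↔ ¬d)):
            ¬(a ↔ (b ↔ ¬d)): β-rule — branch into a, ¬(b ↔ ¬d)  //  ¬a, (b ↔ ¬d).
              branch 2.1.1.1 (add a, ¬(b ↔ ¬d)):
                (b ↔ ¬d): β-rule — branch into b, ¬d  //  ¬b, ¬¬d.
                  branch 2.1.1.1.1 (add b, ¬d):
                    ¬(b ↔ ¬d): β-rule — branch into b, ¬¬d  //  ¬b, ¬d.
                      branch 2.1.1.1.1.1 (add b, ¬¬d):
                        × closes — contains both d and ¬d.
                      branch 2.1.1.1.1.2 (add ¬b, ¬d):
                        × closes — contains both b and ¬b.
                  branch 2.1.1.1.2 (add ¬b, ¬¬d):
                    ¬(b ↔ ¬d): β-rule — branch into b, ¬¬d  //  ¬b, ¬d.
                      branch 2.1.1.1.2.1 (add b, ¬¬d):
                        × closes — contains both b and ¬b.
                      branch 2.1.1.1.2.2 (add ¬b, ¬d):
                        × closes — contains both d and ¬d.
              branch 2.1.1.2 (add ¬a, (b ↔ ¬d)):
                × closes — contains both a and ¬a.
          branch 2.1.2 (add ¬a, ¬(b ↔ ¬d)):
            ¬(a ↔ (b ↔ ¬d)): β-rule — branch into a, ¬(b ↔ ¬d)  //  ¬a, (b ↔ ¬d).
              branch 2.1.2.1 (add a, ¬(b ↔ ¬d)):
                × closes — contains both a and ¬a.
              branch 2.1.2.2 (add ¬a, (b ↔ ¬d)):
                ¬(b ↔ ¬d): β-rule — branch into b, ¬¬d  //  ¬b, ¬d.
                  branch 2.1.2.2.1 (add b, ¬¬d):
                    (b ↔ ¬d): β-rule — branch into b, ¬d  //  ¬b, ¬¬d.
                      branch 2.1.2.2.1.1 (add b, ¬d):
                        × closes — contains both d and ¬d.
                      branch 2.1.2.2.1.2 (add ¬b, ¬¬d):
                        × closes — contains both b and ¬b.
                  branch 2.1.2.2.2 (add ¬b, ¬d):
                    (b ↔ ¬d): β-rule — branch into b, ¬d  //  ¬b, ¬¬d.
                      branch 2.1.2.2.2.1 (add b, ¬d):
                        × closes — contains both b and ¬b.
                      branch 2.1.2.2.2.2 (add ¬b, ¬¬d):
                        × closes — contains both d and ¬d.
      branch 2.2 (add c):
        × closes — contains both c and ¬c.
All 12 branches close.
Every branch closed; the formula is unsatisfiable.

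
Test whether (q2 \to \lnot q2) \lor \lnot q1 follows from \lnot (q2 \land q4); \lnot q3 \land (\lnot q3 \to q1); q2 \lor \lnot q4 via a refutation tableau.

No

Initial set: {T \lnot (q2 \land q4); T (\lnot q3 \land (\lnot q3 \to q1)); T (q2 \lor \lnot q4); F ((q2 \to \lnot q2) \lor \lnot q1)}.
T (\lnot q3 \land (\lnot q3 \to q1)): α-rule — add T \lnot q3, T (\lnot q3 \to q1).
F ((q2 \to \lnot q2) \lor \lnot q1): α-rule — add F (q2 \to \lnot q2), F \lnot q1.
F (q2 \to \lnot q2): α-rule — add T q2, F \lnot q2.
T \lnot (q2 \land q4): β-rule — branch into F q2  //  F q4.
  branch 1 (add F q2):
    × closes — contains both q2 and \lnot q2.
  branch 2 (add F q4):
    T (q2 \lor \lnot q4): β-rule — branch into T q2  //  T \lnot q4.
      branch 2.1 (add T q2):
        T (\lnot q3 \to q1): β-rule — branch into F \lnot q3  //  T q1.
          branch 2.1.1 (add F \lnot q3):
            × closes — contains both q3 and \lnot q3.
          branch 2.1.2 (add T q1):
            ○ open, literals {q1=T, q2=T, q3=F, q4=F}.
      branch 2.2 (add T \lnot q4):
        T (\lnot q3 \to q1): β-rule — branch into F \lnot q3  //  T q1.
          branch 2.2.1 (add F \lnot q3):
            × closes — contains both q3 and \lnot q3.
          branch 2.2.2 (add T q1):
            ○ open, literals {q1=T, q2=T, q3=F, q4=F}.
3 branches closed, 2 open.
An open branch gives a countermodel: q1=T, q2=T, q3=F, q4=F (unmentioned atoms arbitrary); the premises hold there but the conclusion fails.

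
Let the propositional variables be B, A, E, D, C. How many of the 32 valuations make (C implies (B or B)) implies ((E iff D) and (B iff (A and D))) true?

13

Initial set: {T ((C implies (B or B)) implies ((E iff D) and (B iff (A and D))))}.
T ((C implies (B or B)) implies ((E iff D) and (B iff (A and D)))): β-rule — branch into F (C implies (B or B))  //  T ((E iff D) and (B iff (A and D))).
  branch 1 (add F (C implies (B or B))):
    F (C implies (B or B)): α-rule — add T C, F (B or B).
    F (B or B): α-rule — add F B, F B.
    ○ open, literals {B=0, C=1}.
  branch 2 (add T ((E iff D) and (B iff (A and D)))):
    T ((E iff D) and (B iff (A and D))): α-rule — add T (E iff D), T (B iff (A and D)).
    T (E iff D): β-rule — branch into T E, T D  //  F E, F D.
      branch 2.1 (add T E, T D):
        T (B iff (A and D)): β-rule — branch into T B, T (A and D)  //  F B, F (A and D).
          branch 2.1.1 (add T B, T (A and D)):
            T (A and D): α-rule — add T A, T D.
            ○ open, literals {A=1, B=1, D=1, E=1}.
          branch 2.1.2 (add F B, F (A and D)):
            F (A and D): β-rule — branch into F A  //  F D.
              branch 2.1.2.1 (add F A):
                ○ open, literals {A=0, B=0, D=1, E=1}.
              branch 2.1.2.2 (add F D):
                × closes — contains both D and not D.
      branch 2.2 (add F E, F D):
        T (B iff (A and D)): β-rule — branch into T B, T (A and D)  //  F B, F (A and D).
          branch 2.2.1 (add T B, T (A and D)):
            T (A and D): α-rule — add T A, T D.
            × closes — contains both D and not D.
          branch 2.2.2 (add F B, F (A and D)):
            F (A and D): β-rule — branch into F A  //  F D.
              branch 2.2.2.1 (add F A):
                ○ open, literals {A=0, B=0, D=0, E=0}.
              branch 2.2.2.2 (add F D):
                ○ open, literals {B=0, D=0, E=0}.
2 branches closed, 5 open.
Each open branch fixes some atoms; the unmentioned ones are free. Counting distinct full assignments: branch {B=0, C=1} (A, E, D) contributes 8 new; branch {A=1, B=1, D=1, E=1} (C) contributes 2 new; branch {A=0, B=0, D=1, E=1} (C) contributes 1 new; branch {A=0, B=0, D=0, E=0} (C) contributes 1 new; branch {B=0, D=0, E=0} (A, C) contributes 1 new. Total: 13.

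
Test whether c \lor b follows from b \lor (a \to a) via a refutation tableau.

Initial set: {(b \lor (a \to a)); \lnot (c \lor b)}.
\lnot (c \lor b): α-rule — add \lnot c, \lnot b.
(b \lor (a \to a)): β-rule — branch into b  //  (a \to a).
  branch 1 (add b):
    × closes — contains both b and \lnot b.
  branch 2 (add (a \to a)):
    (a \to a): β-rule — branch into \lnot a  //  a.
      branch 2.1 (add \lnot a):
        ○ open, literals {a=0, b=0, c=0}.
      branch 2.2 (add a):
        ○ open, literals {a=1, b=0, c=0}.
1 branch closed, 2 open.
An open branch gives a countermodel: a=0, b=0, c=0 (unmentioned atoms arbitrary); the premises hold there but the conclusion fails.

No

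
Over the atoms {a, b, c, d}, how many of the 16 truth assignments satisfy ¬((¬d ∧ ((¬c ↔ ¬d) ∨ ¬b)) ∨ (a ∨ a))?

Initial set: {¬((¬d ∧ ((¬c ↔ ¬d) ∨ ¬b)) ∨ (a ∨ a))}.
¬((¬d ∧ ((¬c ↔ ¬d) ∨ ¬b)) ∨ (a ∨ a)): α-rule — add ¬(¬d ∧ ((¬c ↔ ¬d) ∨ ¬b)), ¬(a ∨ a).
¬(a ∨ a): α-rule — add ¬a, ¬a.
¬(¬d ∧ ((¬c ↔ ¬d) ∨ ¬b)): β-rule — branch into ¬¬d  //  ¬((¬c ↔ ¬d) ∨ ¬b).
  branch 1 (add ¬¬d):
    ○ open, literals {a=0, d=1}.
  branch 2 (add ¬((¬c ↔ ¬d) ∨ ¬b)):
    ¬((¬c ↔ ¬d) ∨ ¬b): α-rule — add ¬(¬c ↔ ¬d), ¬¬b.
    ¬(¬c ↔ ¬d): β-rule — branch into ¬c, ¬¬d  //  ¬¬c, ¬d.
      branch 2.1 (add ¬c, ¬¬d):
        ○ open, literals {a=0, b=1, c=0, d=1}.
      branch 2.2 (add ¬¬c, ¬d):
        ○ open, literals {a=0, b=1, c=1, d=0}.
0 branches closed, 3 open.
Each open branch fixes some atoms; the unmentioned ones are free. Counting distinct full assignments: branch {a=0, d=1} (b, c) contributes 4 new; branch {a=0, b=1, c=0, d=1} (none free) contributes 0 new; branch {a=0, b=1, c=1, d=0} (none free) contributes 1 new. Total: 5.

5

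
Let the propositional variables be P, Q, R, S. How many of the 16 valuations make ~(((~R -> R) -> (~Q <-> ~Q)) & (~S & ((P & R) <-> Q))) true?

Initial set: {~(((~R -> R) -> (~Q <-> ~Q)) & (~S & ((P & R) <-> Q)))}.
~(((~R -> R) -> (~Q <-> ~Q)) & (~S & ((P & R) <-> Q))): β-rule — branch into ~((~R -> R) -> (~Q <-> ~Q))  //  ~(~S & ((P & R) <-> Q)).
  branch 1 (add ~((~R -> R) -> (~Q <-> ~Q))):
    ~((~R -> R) -> (~Q <-> ~Q)): α-rule — add (~R -> R), ~(~Q <-> ~Q).
    (~R -> R): β-rule — branch into ~~R  //  R.
      branch 1.1 (add ~~R):
        ~(~Q <-> ~Q): β-rule — branch into ~Q, ~~Q  //  ~~Q, ~Q.
          branch 1.1.1 (add ~Q, ~~Q):
            × closes — contains both Q and ~Q.
          branch 1.1.2 (add ~~Q, ~Q):
            × closes — contains both Q and ~Q.
      branch 1.2 (add R):
        ~(~Q <-> ~Q): β-rule — branch into ~Q, ~~Q  //  ~~Q, ~Q.
          branch 1.2.1 (add ~Q, ~~Q):
            × closes — contains both Q and ~Q.
          branch 1.2.2 (add ~~Q, ~Q):
            × closes — contains both Q and ~Q.
  branch 2 (add ~(~S & ((P & R) <-> Q))):
    ~(~S & ((P & R) <-> Q)): β-rule — branch into ~~S  //  ~((P & R) <-> Q).
      branch 2.1 (add ~~S):
        ○ open, literals {S=true}.
      branch 2.2 (add ~((P & R) <-> Q)):
        ~((P & R) <-> Q): β-rule — branch into (P & R), ~Q  //  ~(P & R), Q.
          branch 2.2.1 (add (P & R), ~Q):
            (P & R): α-rule — add P, R.
            ○ open, literals {P=true, Q=false, R=true}.
          branch 2.2.2 (add ~(P & R), Q):
            ~(P & R): β-rule — branch into ~P  //  ~R.
              branch 2.2.2.1 (add ~P):
                ○ open, literals {P=false, Q=true}.
              branch 2.2.2.2 (add ~R):
                ○ open, literals {Q=true, R=false}.
4 branches closed, 4 open.
Each open branch fixes some atoms; the unmentioned ones are free. Counting distinct full assignments: branch {S=true} (P, Q, R) contributes 8 new; branch {P=true, Q=false, R=true} (S) contributes 1 new; branch {P=false, Q=true} (R, S) contributes 2 new; branch {Q=true, R=false} (P, S) contributes 1 new. Total: 12.

12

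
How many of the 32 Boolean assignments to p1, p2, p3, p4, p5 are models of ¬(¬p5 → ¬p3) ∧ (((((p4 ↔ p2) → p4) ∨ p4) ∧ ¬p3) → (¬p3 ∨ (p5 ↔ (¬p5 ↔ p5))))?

8

Initial set: {(¬(¬p5 → ¬p3) ∧ (((((p4 ↔ p2) → p4) ∨ p4) ∧ ¬p3) → (¬p3 ∨ (p5 ↔ (¬p5 ↔ p5)))))}.
(¬(¬p5 → ¬p3) ∧ (((((p4 ↔ p2) → p4) ∨ p4) ∧ ¬p3) → (¬p3 ∨ (p5 ↔ (¬p5 ↔ p5))))): α-rule — add ¬(¬p5 → ¬p3), (((((p4 ↔ p2) → p4) ∨ p4) ∧ ¬p3) → (¬p3 ∨ (p5 ↔ (¬p5 ↔ p5)))).
¬(¬p5 → ¬p3): α-rule — add ¬p5, ¬¬p3.
(((((p4 ↔ p2) → p4) ∨ p4) ∧ ¬p3) → (¬p3 ∨ (p5 ↔ (¬p5 ↔ p5)))): β-rule — branch into ¬((((p4 ↔ p2) → p4) ∨ p4) ∧ ¬p3)  //  (¬p3 ∨ (p5 ↔ (¬p5 ↔ p5))).
  branch 1 (add ¬((((p4 ↔ p2) → p4) ∨ p4) ∧ ¬p3)):
    ¬((((p4 ↔ p2) → p4) ∨ p4) ∧ ¬p3): β-rule — branch into ¬(((p4 ↔ p2) → p4) ∨ p4)  //  ¬¬p3.
      branch 1.1 (add ¬(((p4 ↔ p2) → p4) ∨ p4)):
        ¬(((p4 ↔ p2) → p4) ∨ p4): α-rule — add ¬((p4 ↔ p2) → p4), ¬p4.
        ¬((p4 ↔ p2) → p4): α-rule — add (p4 ↔ p2), ¬p4.
        (p4 ↔ p2): β-rule — branch into p4, p2  //  ¬p4, ¬p2.
          branch 1.1.1 (add p4, p2):
            × closes — contains both p4 and ¬p4.
          branch 1.1.2 (add ¬p4, ¬p2):
            ○ open, literals {p2=0, p3=1, p4=0, p5=0}.
      branch 1.2 (add ¬¬p3):
        ○ open, literals {p3=1, p5=0}.
  branch 2 (add (¬p3 ∨ (p5 ↔ (¬p5 ↔ p5)))):
    (¬p3 ∨ (p5 ↔ (¬p5 ↔ p5))): β-rule — branch into ¬p3  //  (p5 ↔ (¬p5 ↔ p5)).
      branch 2.1 (add ¬p3):
        × closes — contains both p3 and ¬p3.
      branch 2.2 (add (p5 ↔ (¬p5 ↔ p5))):
        (p5 ↔ (¬p5 ↔ p5)): β-rule — branch into p5, (¬p5 ↔ p5)  //  ¬p5, ¬(¬p5 ↔ p5).
          branch 2.2.1 (add p5, (¬p5 ↔ p5)):
            × closes — contains both p5 and ¬p5.
          branch 2.2.2 (add ¬p5, ¬(¬p5 ↔ p5)):
            ¬(¬p5 ↔ p5): β-rule — branch into ¬p5, ¬p5  //  ¬¬p5, p5.
              branch 2.2.2.1 (add ¬p5, ¬p5):
                ○ open, literals {p3=1, p5=0}.
              branch 2.2.2.2 (add ¬¬p5, p5):
                × closes — contains both p5 and ¬p5.
4 branches closed, 3 open.
Each open branch fixes some atoms; the unmentioned ones are free. Counting distinct full assignments: branch {p2=0, p3=1, p4=0, p5=0} (p1) contributes 2 new; branch {p3=1, p5=0} (p1, p2, p4) contributes 6 new; branch {p3=1, p5=0} (p1, p2, p4) contributes 0 new. Total: 8.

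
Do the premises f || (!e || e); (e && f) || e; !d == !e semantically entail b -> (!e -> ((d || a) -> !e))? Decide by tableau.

Initial set: {(f || (!e || e)); ((e && f) || e); (!d == !e); !(b -> (!e -> ((d || a) -> !e)))}.
!(b -> (!e -> ((d || a) -> !e))): α-rule — add b, !(!e -> ((d || a) -> !e)).
!(!e -> ((d || a) -> !e)): α-rule — add !e, !((d || a) -> !e).
!((d || a) -> !e): α-rule — add (d || a), !!e.
× closes — contains both e and !e.
All 1 branch closes.
Every branch closed, so the premises entail the conclusion.

Yes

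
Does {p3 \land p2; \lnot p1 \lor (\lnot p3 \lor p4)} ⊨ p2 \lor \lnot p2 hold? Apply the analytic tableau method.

Yes

Initial set: {T (p3 \land p2); T (\lnot p1 \lor (\lnot p3 \lor p4)); F (p2 \lor \lnot p2)}.
T (p3 \land p2): α-rule — add T p3, T p2.
F (p2 \lor \lnot p2): α-rule — add F p2, F \lnot p2.
× closes — contains both p2 and \lnot p2.
All 1 branch closes.
Every branch closed, so the premises entail the conclusion.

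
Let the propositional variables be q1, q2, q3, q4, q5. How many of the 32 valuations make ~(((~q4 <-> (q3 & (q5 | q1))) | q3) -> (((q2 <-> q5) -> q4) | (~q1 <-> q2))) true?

Initial set: {~(((~q4 <-> (q3 & (q5 | q1))) | q3) -> (((q2 <-> q5) -> q4) | (~q1 <-> q2)))}.
~(((~q4 <-> (q3 & (q5 | q1))) | q3) -> (((q2 <-> q5) -> q4) | (~q1 <-> q2))): α-rule — add ((~q4 <-> (q3 & (q5 | q1))) | q3), ~(((q2 <-> q5) -> q4) | (~q1 <-> q2)).
~(((q2 <-> q5) -> q4) | (~q1 <-> q2)): α-rule — add ~((q2 <-> q5) -> q4), ~(~q1 <-> q2).
~((q2 <-> q5) -> q4): α-rule — add (q2 <-> q5), ~q4.
((~q4 <-> (q3 & (q5 | q1))) | q3): β-rule — branch into (~q4 <-> (q3 & (q5 | q1)))  //  q3.
  branch 1 (add (~q4 <-> (q3 & (q5 | q1)))):
    ~(~q1 <-> q2): β-rule — branch into ~q1, ~q2  //  ~~q1, q2.
      branch 1.1 (add ~q1, ~q2):
        (q2 <-> q5): β-rule — branch into q2, q5  //  ~q2, ~q5.
          branch 1.1.1 (add q2, q5):
            × closes — contains both q2 and ~q2.
          branch 1.1.2 (add ~q2, ~q5):
            (~q4 <-> (q3 & (q5 | q1))): β-rule — branch into ~q4, (q3 & (q5 | q1))  //  ~~q4, ~(q3 & (q5 | q1)).
              branch 1.1.2.1 (add ~q4, (q3 & (q5 | q1))):
                (q3 & (q5 | q1)): α-rule — add q3, (q5 | q1).
                (q5 | q1): β-rule — branch into q5  //  q1.
                  branch 1.1.2.1.1 (add q5):
                    × closes — contains both q5 and ~q5.
                  branch 1.1.2.1.2 (add q1):
                    × closes — contains both q1 and ~q1.
              branch 1.1.2.2 (add ~~q4, ~(q3 & (q5 | q1))):
                × closes — contains both q4 and ~q4.
      branch 1.2 (add ~~q1, q2):
        (q2 <-> q5): β-rule — branch into q2, q5  //  ~q2, ~q5.
          branch 1.2.1 (add q2, q5):
            (~q4 <-> (q3 & (q5 | q1))): β-rule — branch into ~q4, (q3 & (q5 | q1))  //  ~~q4, ~(q3 & (q5 | q1)).
              branch 1.2.1.1 (add ~q4, (q3 & (q5 | q1))):
                (q3 & (q5 | q1)): α-rule — add q3, (q5 | q1).
                (q5 | q1): β-rule — branch into q5  //  q1.
                  branch 1.2.1.1.1 (add q5):
                    ○ open, literals {q1=T, q2=T, q3=T, q4=F, q5=T}.
                  branch 1.2.1.1.2 (add q1):
                    ○ open, literals {q1=T, q2=T, q3=T, q4=F, q5=T}.
              branch 1.2.1.2 (add ~~q4, ~(q3 & (q5 | q1))):
                × closes — contains both q4 and ~q4.
          branch 1.2.2 (add ~q2, ~q5):
            × closes — contains both q2 and ~q2.
  branch 2 (add q3):
    ~(~q1 <-> q2): β-rule — branch into ~q1, ~q2  //  ~~q1, q2.
      branch 2.1 (add ~q1, ~q2):
        (q2 <-> q5): β-rule — branch into q2, q5  //  ~q2, ~q5.
          branch 2.1.1 (add q2, q5):
            × closes — contains both q2 and ~q2.
          branch 2.1.2 (add ~q2, ~q5):
            ○ open, literals {q1=F, q2=F, q3=T, q4=F, q5=F}.
      branch 2.2 (add ~~q1, q2):
        (q2 <-> q5): β-rule — branch into q2, q5  //  ~q2, ~q5.
          branch 2.2.1 (add q2, q5):
            ○ open, literals {q1=T, q2=T, q3=T, q4=F, q5=T}.
          branch 2.2.2 (add ~q2, ~q5):
            × closes — contains both q2 and ~q2.
8 branches closed, 4 open.
Each open branch fixes some atoms; the unmentioned ones are free. Counting distinct full assignments: branch {q1=T, q2=T, q3=T, q4=F, q5=T} (none free) contributes 1 new; branch {q1=T, q2=T, q3=T, q4=F, q5=T} (none free) contributes 0 new; branch {q1=F, q2=F, q3=T, q4=F, q5=F} (none free) contributes 1 new; branch {q1=T, q2=T, q3=T, q4=F, q5=T} (none free) contributes 0 new. Total: 2.

2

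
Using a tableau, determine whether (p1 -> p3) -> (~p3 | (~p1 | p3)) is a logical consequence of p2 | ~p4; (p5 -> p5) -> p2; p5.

Initial set: {(p2 | ~p4); ((p5 -> p5) -> p2); p5; ~((p1 -> p3) -> (~p3 | (~p1 | p3)))}.
~((p1 -> p3) -> (~p3 | (~p1 | p3))): α-rule — add (p1 -> p3), ~(~p3 | (~p1 | p3)).
~(~p3 | (~p1 | p3)): α-rule — add ~~p3, ~(~p1 | p3).
~(~p1 | p3): α-rule — add ~~p1, ~p3.
× closes — contains both p3 and ~p3.
All 1 branch closes.
Every branch closed, so the premises entail the conclusion.

Yes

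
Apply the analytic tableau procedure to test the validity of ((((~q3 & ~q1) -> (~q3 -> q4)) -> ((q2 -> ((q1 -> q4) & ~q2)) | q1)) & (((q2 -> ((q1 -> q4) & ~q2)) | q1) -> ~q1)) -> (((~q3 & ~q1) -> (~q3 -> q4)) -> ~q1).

Valid

Assume the negation and expand:
Initial set: {~(((((~q3 & ~q1) -> (~q3 -> q4)) -> ((q2 -> ((q1 -> q4) & ~q2)) | q1)) & (((q2 -> ((q1 -> q4) & ~q2)) | q1) -> ~q1)) -> (((~q3 & ~q1) -> (~q3 -> q4)) -> ~q1))}.
~(((((~q3 & ~q1) -> (~q3 -> q4)) -> ((q2 -> ((q1 -> q4) & ~q2)) | q1)) & (((q2 -> ((q1 -> q4) & ~q2)) | q1) -> ~q1)) -> (((~q3 & ~q1) -> (~q3 -> q4)) -> ~q1)): α-rule — add ((((~q3 & ~q1) -> (~q3 -> q4)) -> ((q2 -> ((q1 -> q4) & ~q2)) | q1)) & (((q2 -> ((q1 -> q4) & ~q2)) | q1) -> ~q1)), ~(((~q3 & ~q1) -> (~q3 -> q4)) -> ~q1).
((((~q3 & ~q1) -> (~q3 -> q4)) -> ((q2 -> ((q1 -> q4) & ~q2)) | q1)) & (((q2 -> ((q1 -> q4) & ~q2)) | q1) -> ~q1)): α-rule — add (((~q3 & ~q1) -> (~q3 -> q4)) -> ((q2 -> ((q1 -> q4) & ~q2)) | q1)), (((q2 -> ((q1 -> q4) & ~q2)) | q1) -> ~q1).
~(((~q3 & ~q1) -> (~q3 -> q4)) -> ~q1): α-rule — add ((~q3 & ~q1) -> (~q3 -> q4)), ~~q1.
(((~q3 & ~q1) -> (~q3 -> q4)) -> ((q2 -> ((q1 -> q4) & ~q2)) | q1)): β-rule — branch into ~((~q3 & ~q1) -> (~q3 -> q4))  //  ((q2 -> ((q1 -> q4) & ~q2)) | q1).
  branch 1 (add ~((~q3 & ~q1) -> (~q3 -> q4))):
    ~((~q3 & ~q1) -> (~q3 -> q4)): α-rule — add (~q3 & ~q1), ~(~q3 -> q4).
    (~q3 & ~q1): α-rule — add ~q3, ~q1.
    × closes — contains both q1 and ~q1.
  branch 2 (add ((q2 -> ((q1 -> q4) & ~q2)) | q1)):
    (((q2 -> ((q1 -> q4) & ~q2)) | q1) -> ~q1): β-rule — branch into ~((q2 -> ((q1 -> q4) & ~q2)) | q1)  //  ~q1.
      branch 2.1 (add ~((q2 -> ((q1 -> q4) & ~q2)) | q1)):
        ~((q2 -> ((q1 -> q4) & ~q2)) | q1): α-rule — add ~(q2 -> ((q1 -> q4) & ~q2)), ~q1.
        × closes — contains both q1 and ~q1.
      branch 2.2 (add ~q1):
        × closes — contains both q1 and ~q1.
All 3 branches close.
Every branch closed, so the negation is unsatisfiable and the formula is valid.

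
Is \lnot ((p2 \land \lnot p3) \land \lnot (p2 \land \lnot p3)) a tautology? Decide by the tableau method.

Assume the negation and expand:
Initial set: {\lnot \lnot ((p2 \land \lnot p3) \land \lnot (p2 \land \lnot p3))}.
\lnot \lnot ((p2 \land \lnot p3) \land \lnot (p2 \land \lnot p3)): α-rule — add (p2 \land \lnot p3), \lnot (p2 \land \lnot p3).
(p2 \land \lnot p3): α-rule — add p2, \lnot p3.
\lnot (p2 \land \lnot p3): β-rule — branch into \lnot p2  //  \lnot \lnot p3.
  branch 1 (add \lnot p2):
    × closes — contains both p2 and \lnot p2.
  branch 2 (add \lnot \lnot p3):
    × closes — contains both p3 and \lnot p3.
All 2 branches close.
Every branch closed, so the negation is unsatisfiable and the formula is valid.

Valid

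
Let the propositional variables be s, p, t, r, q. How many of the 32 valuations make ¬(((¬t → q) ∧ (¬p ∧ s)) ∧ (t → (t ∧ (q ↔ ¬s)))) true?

28

Initial set: {¬(((¬t → q) ∧ (¬p ∧ s)) ∧ (t → (t ∧ (q ↔ ¬s))))}.
¬(((¬t → q) ∧ (¬p ∧ s)) ∧ (t → (t ∧ (q ↔ ¬s)))): β-rule — branch into ¬((¬t → q) ∧ (¬p ∧ s))  //  ¬(t → (t ∧ (q ↔ ¬s))).
  branch 1 (add ¬((¬t → q) ∧ (¬p ∧ s))):
    ¬((¬t → q) ∧ (¬p ∧ s)): β-rule — branch into ¬(¬t → q)  //  ¬(¬p ∧ s).
      branch 1.1 (add ¬(¬t → q)):
        ¬(¬t → q): α-rule — add ¬t, ¬q.
        ○ open, literals {q=0, t=0}.
      branch 1.2 (add ¬(¬p ∧ s)):
        ¬(¬p ∧ s): β-rule — branch into ¬¬p  //  ¬s.
          branch 1.2.1 (add ¬¬p):
            ○ open, literals {p=1}.
          branch 1.2.2 (add ¬s):
            ○ open, literals {s=0}.
  branch 2 (add ¬(t → (t ∧ (q ↔ ¬s)))):
    ¬(t → (t ∧ (q ↔ ¬s))): α-rule — add t, ¬(t ∧ (q ↔ ¬s)).
    ¬(t ∧ (q ↔ ¬s)): β-rule — branch into ¬t  //  ¬(q ↔ ¬s).
      branch 2.1 (add ¬t):
        × closes — contains both t and ¬t.
      branch 2.2 (add ¬(q ↔ ¬s)):
        ¬(q ↔ ¬s): β-rule — branch into q, ¬¬s  //  ¬q, ¬s.
          branch 2.2.1 (add q, ¬¬s):
            ○ open, literals {q=1, s=1, t=1}.
          branch 2.2.2 (add ¬q, ¬s):
            ○ open, literals {q=0, s=0, t=1}.
1 branch closed, 5 open.
Each open branch fixes some atoms; the unmentioned ones are free. Counting distinct full assignments: branch {q=0, t=0} (s, p, r) contributes 8 new; branch {p=1} (s, t, r, q) contributes 12 new; branch {s=0} (p, t, r, q) contributes 6 new; branch {q=1, s=1, t=1} (p, r) contributes 2 new; branch {q=0, s=0, t=1} (p, r) contributes 0 new. Total: 28.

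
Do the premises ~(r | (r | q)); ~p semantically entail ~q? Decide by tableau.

Initial set: {T ~(r | (r | q)); T ~p; F ~q}.
T ~(r | (r | q)): α-rule — add F r, F (r | q).
F (r | q): α-rule — add F r, F q.
× closes — contains both q and ~q.
All 1 branch closes.
Every branch closed, so the premises entail the conclusion.

Yes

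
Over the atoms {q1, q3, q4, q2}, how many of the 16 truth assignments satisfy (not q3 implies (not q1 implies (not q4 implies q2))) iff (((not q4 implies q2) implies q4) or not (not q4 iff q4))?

Initial set: {((not q3 implies (not q1 implies (not q4 implies q2))) iff (((not q4 implies q2) implies q4) or not (not q4 iff q4)))}.
((not q3 implies (not q1 implies (not q4 implies q2))) iff (((not q4 implies q2) implies q4) or not (not q4 iff q4))): β-rule — branch into (not q3 implies (not q1 implies (not q4 implies q2))), (((not q4 implies q2) implies q4) or not (not q4 iff q4))  //  not (not q3 implies (not q1 implies (not q4 implies q2))), not (((not q4 implies q2) implies q4) or not (not q4 iff q4)).
  branch 1 (add (not q3 implies (not q1 implies (not q4 implies q2))), (((not q4 implies q2) implies q4) or not (not q4 iff q4))):
    (not q3 implies (not q1 implies (not q4 implies q2))): β-rule — branch into not not q3  //  (not q1 implies (not q4 implies q2)).
      branch 1.1 (add not not q3):
        (((not q4 implies q2) implies q4) or not (not q4 iff q4)): β-rule — branch into ((not q4 implies q2) implies q4)  //  not (not q4 iff q4).
          branch 1.1.1 (add ((not q4 implies q2) implies q4)):
            ((not q4 implies q2) implies q4): β-rule — branch into not (not q4 implies q2)  //  q4.
              branch 1.1.1.1 (add not (not q4 implies q2)):
                not (not q4 implies q2): α-rule — add not q4, not q2.
                ○ open, literals {q2=F, q3=T, q4=F}.
              branch 1.1.1.2 (add q4):
                ○ open, literals {q3=T, q4=T}.
          branch 1.1.2 (add not (not q4 iff q4)):
            not (not q4 iff q4): β-rule — branch into not q4, not q4  //  not not q4, q4.
              branch 1.1.2.1 (add not q4, not q4):
                ○ open, literals {q3=T, q4=F}.
              branch 1.1.2.2 (add not not q4, q4):
                ○ open, literals {q3=T, q4=T}.
      branch 1.2 (add (not q1 implies (not q4 implies q2))):
        (((not q4 implies q2) implies q4) or not (not q4 iff q4)): β-rule — branch into ((not q4 implies q2) implies q4)  //  not (not q4 iff q4).
          branch 1.2.1 (add ((not q4 implies q2) implies q4)):
            (not q1 implies (not q4 implies q2)): β-rule — branch into not not q1  //  (not q4 implies q2).
              branch 1.2.1.1 (add not not q1):
                ((not q4 implies q2) implies q4): β-rule — branch into not (not q4 implies q2)  //  q4.
                  branch 1.2.1.1.1 (add not (not q4 implies q2)):
                    not (not q4 implies q2): α-rule — add not q4, not q2.
                    ○ open, literals {q1=T, q2=F, q4=F}.
                  branch 1.2.1.1.2 (add q4):
                    ○ open, literals {q1=T, q4=T}.
              branch 1.2.1.2 (add (not q4 implies q2)):
                ((not q4 implies q2) implies q4): β-rule — branch into not (not q4 implies q2)  //  q4.
                  branch 1.2.1.2.1 (add not (not q4 implies q2)):
                    not (not q4 implies q2): α-rule — add not q4, not q2.
                    (not q4 implies q2): β-rule — branch into not not q4  //  q2.
                      branch 1.2.1.2.1.1 (add not not q4):
                        × closes — contains both q4 and not q4.
                      branch 1.2.1.2.1.2 (add q2):
                        × closes — contains both q2 and not q2.
                  branch 1.2.1.2.2 (add q4):
                    (not q4 implies q2): β-rule — branch into not not q4  //  q2.
                      branch 1.2.1.2.2.1 (add not not q4):
                        ○ open, literals {q4=T}.
                      branch 1.2.1.2.2.2 (add q2):
                        ○ open, literals {q2=T, q4=T}.
          branch 1.2.2 (add not (not q4 iff q4)):
            (not q1 implies (not q4 implies q2)): β-rule — branch into not not q1  //  (not q4 implies q2).
              branch 1.2.2.1 (add not not q1):
                not (not q4 iff q4): β-rule — branch into not q4, not q4  //  not not q4, q4.
                  branch 1.2.2.1.1 (add not q4, not q4):
                    ○ open, literals {q1=T, q4=F}.
                  branch 1.2.2.1.2 (add not not q4, q4):
                    ○ open, literals {q1=T, q4=T}.
              branch 1.2.2.2 (add (not q4 implies q2)):
                not (not q4 iff q4): β-rule — branch into not q4, not q4  //  not not q4, q4.
                  branch 1.2.2.2.1 (add not q4, not q4):
                    (not q4 implies q2): β-rule — branch into not not q4  //  q2.
                      branch 1.2.2.2.1.1 (add not not q4):
                        × closes — contains both q4 and not q4.
                      branch 1.2.2.2.1.2 (add q2):
                        ○ open, literals {q2=T, q4=F}.
                  branch 1.2.2.2.2 (add not not q4, q4):
                    (not q4 implies q2): β-rule — branch into not not q4  //  q2.
                      branch 1.2.2.2.2.1 (add not not q4):
                        ○ open, literals {q4=T}.
                      branch 1.2.2.2.2.2 (add q2):
                        ○ open, literals {q2=T, q4=T}.
  branch 2 (add not (not q3 implies (not q1 implies (not q4 implies q2))), not (((not q4 implies q2) implies q4) or not (not q4 iff q4))):
    not (not q3 implies (not q1 implies (not q4 implies q2))): α-rule — add not q3, not (not q1 implies (not q4 implies q2)).
    not (((not q4 implies q2) implies q4) or not (not q4 iff q4)): α-rule — add not ((not q4 implies q2) implies q4), not not (not q4 iff q4).
    not (not q1 implies (not q4 implies q2)): α-rule — add not q1, not (not q4 implies q2).
    not ((not q4 implies q2) implies q4): α-rule — add (not q4 implies q2), not q4.
    not (not q4 implies q2): α-rule — add not q4, not q2.
    not not (not q4 iff q4): β-rule — branch into not q4, q4  //  not not q4, not q4.
      branch 2.1 (add not q4, q4):
        × closes — contains both q4 and not q4.
      branch 2.2 (add not not q4, not q4):
        × closes — contains both q4 and not q4.
5 branches closed, 13 open.
Each open branch fixes some atoms; the unmentioned ones are free. Counting distinct full assignments: branch {q2=F, q3=T, q4=F} (q1) contributes 2 new; branch {q3=T, q4=T} (q1, q2) contributes 4 new; branch {q3=T, q4=F} (q1, q2) contributes 2 new; branch {q3=T, q4=T} (q1, q2) contributes 0 new; branch {q1=T, q2=F, q4=F} (q3) contributes 1 new; branch {q1=T, q4=T} (q3, q2) contributes 2 new; branch {q4=T} (q1, q3, q2) contributes 2 new; branch {q2=T, q4=T} (q1, q3) contributes 0 new; branch {q1=T, q4=F} (q3, q2) contributes 1 new; branch {q1=T, q4=T} (q3, q2) contributes 0 new; branch {q2=T, q4=F} (q1, q3) contributes 1 new; branch {q4=T} (q1, q3, q2) contributes 0 new; branch {q2=T, q4=T} (q1, q3) contributes 0 new. Total: 15.

15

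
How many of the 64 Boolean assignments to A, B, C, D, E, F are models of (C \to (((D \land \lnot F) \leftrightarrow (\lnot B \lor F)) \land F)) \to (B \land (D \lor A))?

44

Initial set: {T ((C \to (((D \land \lnot F) \leftrightarrow (\lnot B \lor F)) \land F)) \to (B \land (D \lor A)))}.
T ((C \to (((D \land \lnot F) \leftrightarrow (\lnot B \lor F)) \land F)) \to (B \land (D \lor A))): β-rule — branch into F (C \to (((D \land \lnot F) \leftrightarrow (\lnot B \lor F)) \land F))  //  T (B \land (D \lor A)).
  branch 1 (add F (C \to (((D \land \lnot F) \leftrightarrow (\lnot B \lor F)) \land F))):
    F (C \to (((D \land \lnot F) \leftrightarrow (\lnot B \lor F)) \land F)): α-rule — add T C, F (((D \land \lnot F) \leftrightarrow (\lnot B \lor F)) \land F).
    F (((D \land \lnot F) \leftrightarrow (\lnot B \lor F)) \land F): β-rule — branch into F ((D \land \lnot F) \leftrightarrow (\lnot B \lor F))  //  F F.
      branch 1.1 (add F ((D \land \lnot F) \leftrightarrow (\lnot B \lor F))):
        F ((D \land \lnot F) \leftrightarrow (\lnot B \lor F)): β-rule — branch into T (D \land \lnot F), F (\lnot B \lor F)  //  F (D \land \lnot F), T (\lnot B \lor F).
          branch 1.1.1 (add T (D \land \lnot F), F (\lnot B \lor F)):
            T (D \land \lnot F): α-rule — add T D, T \lnot F.
            F (\lnot B \lor F): α-rule — add F \lnot B, F F.
            ○ open, literals {B=true, C=true, D=true, F=false}.
          branch 1.1.2 (add F (D \land \lnot F), T (\lnot B \lor F)):
            F (D \land \lnot F): β-rule — branch into F D  //  F \lnot F.
              branch 1.1.2.1 (add F D):
                T (\lnot B \lor F): β-rule — branch into T \lnot B  //  T F.
                  branch 1.1.2.1.1 (add T \lnot B):
                    ○ open, literals {B=false, C=true, D=false}.
                  branch 1.1.2.1.2 (add T F):
                    ○ open, literals {C=true, D=false, F=true}.
              branch 1.1.2.2 (add F \lnot F):
                T (\lnot B \lor F): β-rule — branch into T \lnot B  //  T F.
                  branch 1.1.2.2.1 (add T \lnot B):
                    ○ open, literals {B=false, C=true, F=true}.
                  branch 1.1.2.2.2 (add T F):
                    ○ open, literals {C=true, F=true}.
      branch 1.2 (add F F):
        ○ open, literals {C=true, F=false}.
  branch 2 (add T (B \land (D \lor A))):
    T (B \land (D \lor A)): α-rule — add T B, T (D \lor A).
    T (D \lor A): β-rule — branch into T D  //  T A.
      branch 2.1 (add T D):
        ○ open, literals {B=true, D=true}.
      branch 2.2 (add T A):
        ○ open, literals {A=true, B=true}.
0 branches closed, 8 open.
Each open branch fixes some atoms; the unmentioned ones are free. Counting distinct full assignments: branch {B=true, C=true, D=true, F=false} (A, E) contributes 4 new; branch {B=false, C=true, D=false} (A, E, F) contributes 8 new; branch {C=true, D=false, F=true} (A, B, E) contributes 4 new; branch {B=false, C=true, F=true} (A, D, E) contributes 4 new; branch {C=true, F=true} (A, B, D, E) contributes 4 new; branch {C=true, F=false} (A, B, D, E) contributes 8 new; branch {B=true, D=true} (A, C, E, F) contributes 8 new; branch {A=true, B=true} (C, D, E, F) contributes 4 new. Total: 44.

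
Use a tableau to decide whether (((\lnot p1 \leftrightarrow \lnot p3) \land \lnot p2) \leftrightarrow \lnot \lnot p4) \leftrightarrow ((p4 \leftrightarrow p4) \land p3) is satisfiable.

Initial set: {((((\lnot p1 \leftrightarrow \lnot p3) \land \lnot p2) \leftrightarrow \lnot \lnot p4) \leftrightarrow ((p4 \leftrightarrow p4) \land p3))}.
((((\lnot p1 \leftrightarrow \lnot p3) \land \lnot p2) \leftrightarrow \lnot \lnot p4) \leftrightarrow ((p4 \leftrightarrow p4) \land p3)): β-rule — branch into (((\lnot p1 \leftrightarrow \lnot p3) \land \lnot p2) \leftrightarrow \lnot \lnot p4), ((p4 \leftrightarrow p4) \land p3)  //  \lnot (((\lnot p1 \leftrightarrow \lnot p3) \land \lnot p2) \leftrightarrow \lnot \lnot p4), \lnot ((p4 \leftrightarrow p4) \land p3).
  branch 1 (add (((\lnot p1 \leftrightarrow \lnot p3) \land \lnot p2) \leftrightarrow \lnot \lnot p4), ((p4 \leftrightarrow p4) \land p3)):
    ((p4 \leftrightarrow p4) \land p3): α-rule — add (p4 \leftrightarrow p4), p3.
    (((\lnot p1 \leftrightarrow \lnot p3) \land \lnot p2) \leftrightarrow \lnot \lnot p4): β-rule — branch into ((\lnot p1 \leftrightarrow \lnot p3) \land \lnot p2), \lnot \lnot p4  //  \lnot ((\lnot p1 \leftrightarrow \lnot p3) \land \lnot p2), \lnot \lnot \lnot p4.
      branch 1.1 (add ((\lnot p1 \leftrightarrow \lnot p3) \land \lnot p2), \lnot \lnot p4):
        ((\lnot p1 \leftrightarrow \lnot p3) \land \lnot p2): α-rule — add (\lnot p1 \leftrightarrow \lnot p3), \lnot p2.
        \lnot \lnot p4: drop double negation, giving p4.
        (p4 \leftrightarrow p4): β-rule — branch into p4, p4  //  \lnot p4, \lnot p4.
          branch 1.1.1 (add p4, p4):
            (\lnot p1 \leftrightarrow \lnot p3): β-rule — branch into \lnot p1, \lnot p3  //  \lnot \lnot p1, \lnot \lnot p3.
              branch 1.1.1.1 (add \lnot p1, \lnot p3):
                × closes — contains both p3 and \lnot p3.
              branch 1.1.1.2 (add \lnot \lnot p1, \lnot \lnot p3):
                ○ open, literals {p1=true, p2=false, p3=true, p4=true}.
          branch 1.1.2 (add \lnot p4, \lnot p4):
            × closes — contains both p4 and \lnot p4.
      branch 1.2 (add \lnot ((\lnot p1 \leftrightarrow \lnot p3) \land \lnot p2), \lnot \lnot \lnot p4):
        \lnot \lnot \lnot p4: drop double negation, giving \lnot p4.
        (p4 \leftrightarrow p4): β-rule — branch into p4, p4  //  \lnot p4, \lnot p4.
          branch 1.2.1 (add p4, p4):
            × closes — contains both p4 and \lnot p4.
          branch 1.2.2 (add \lnot p4, \lnot p4):
            \lnot ((\lnot p1 \leftrightarrow \lnot p3) \land \lnot p2): β-rule — branch into \lnot (\lnot p1 \leftrightarrow \lnot p3)  //  \lnot \lnot p2.
              branch 1.2.2.1 (add \lnot (\lnot p1 \leftrightarrow \lnot p3)):
                \lnot (\lnot p1 \leftrightarrow \lnot p3): β-rule — branch into \lnot p1, \lnot \lnot p3  //  \lnot \lnot p1, \lnot p3.
                  branch 1.2.2.1.1 (add \lnot p1, \lnot \lnot p3):
                    ○ open, literals {p1=false, p3=true, p4=false}.
                  branch 1.2.2.1.2 (add \lnot \lnot p1, \lnot p3):
                    × closes — contains both p3 and \lnot p3.
              branch 1.2.2.2 (add \lnot \lnot p2):
                ○ open, literals {p2=true, p3=true, p4=false}.
  branch 2 (add \lnot (((\lnot p1 \leftrightarrow \lnot p3) \land \lnot p2) \leftrightarrow \lnot \lnot p4), \lnot ((p4 \leftrightarrow p4) \land p3)):
    \lnot (((\lnot p1 \leftrightarrow \lnot p3) \land \lnot p2) \leftrightarrow \lnot \lnot p4): β-rule — branch into ((\lnot p1 \leftrightarrow \lnot p3) \land \lnot p2), \lnot \lnot \lnot p4  //  \lnot ((\lnot p1 \leftrightarrow \lnot p3) \land \lnot p2), \lnot \lnot p4.
      branch 2.1 (add ((\lnot p1 \leftrightarrow \lnot p3) \land \lnot p2), \lnot \lnot \lnot p4):
        ((\lnot p1 \leftrightarrow \lnot p3) \land \lnot p2): α-rule — add (\lnot p1 \leftrightarrow \lnot p3), \lnot p2.
        \lnot \lnot \lnot p4: drop double negation, giving \lnot p4.
        \lnot ((p4 \leftrightarrow p4) \land p3): β-rule — branch into \lnot (p4 \leftrightarrow p4)  //  \lnot p3.
          branch 2.1.1 (add \lnot (p4 \leftrightarrow p4)):
            (\lnot p1 \leftrightarrow \lnot p3): β-rule — branch into \lnot p1, \lnot p3  //  \lnot \lnot p1, \lnot \lnot p3.
              branch 2.1.1.1 (add \lnot p1, \lnot p3):
                \lnot (p4 \leftrightarrow p4): β-rule — branch into p4, \lnot p4  //  \lnot p4, p4.
                  branch 2.1.1.1.1 (add p4, \lnot p4):
                    × closes — contains both p4 and \lnot p4.
                  branch 2.1.1.1.2 (add \lnot p4, p4):
                    × closes — contains both p4 and \lnot p4.
              branch 2.1.1.2 (add \lnot \lnot p1, \lnot \lnot p3):
                \lnot (p4 \leftrightarrow p4): β-rule — branch into p4, \lnot p4  //  \lnot p4, p4.
                  branch 2.1.1.2.1 (add p4, \lnot p4):
                    × closes — contains both p4 and \lnot p4.
                  branch 2.1.1.2.2 (add \lnot p4, p4):
                    × closes — contains both p4 and \lnot p4.
          branch 2.1.2 (add \lnot p3):
            (\lnot p1 \leftrightarrow \lnot p3): β-rule — branch into \lnot p1, \lnot p3  //  \lnot \lnot p1, \lnot \lnot p3.
              branch 2.1.2.1 (add \lnot p1, \lnot p3):
                ○ open, literals {p1=false, p2=false, p3=false, p4=false}.
              branch 2.1.2.2 (add \lnot \lnot p1, \lnot \lnot p3):
                × closes — contains both p3 and \lnot p3.
      branch 2.2 (add \lnot ((\lnot p1 \leftrightarrow \lnot p3) \land \lnot p2), \lnot \lnot p4):
        \lnot \lnot p4: drop double negation, giving p4.
        \lnot ((p4 \leftrightarrow p4) \land p3): β-rule — branch into \lnot (p4 \leftrightarrow p4)  //  \lnot p3.
          branch 2.2.1 (add \lnot (p4 \leftrightarrow p4)):
            \lnot ((\lnot p1 \leftrightarrow \lnot p3) \land \lnot p2): β-rule — branch into \lnot (\lnot p1 \leftrightarrow \lnot p3)  //  \lnot \lnot p2.
              branch 2.2.1.1 (add \lnot (\lnot p1 \leftrightarrow \lnot p3)):
                \lnot (p4 \leftrightarrow p4): β-rule — branch into p4, \lnot p4  //  \lnot p4, p4.
                  branch 2.2.1.1.1 (add p4, \lnot p4):
                    × closes — contains both p4 and \lnot p4.
                  branch 2.2.1.1.2 (add \lnot p4, p4):
                    × closes — contains both p4 and \lnot p4.
              branch 2.2.1.2 (add \lnot \lnot p2):
                \lnot (p4 \leftrightarrow p4): β-rule — branch into p4, \lnot p4  //  \lnot p4, p4.
                  branch 2.2.1.2.1 (add p4, \lnot p4):
                    × closes — contains both p4 and \lnot p4.
                  branch 2.2.1.2.2 (add \lnot p4, p4):
                    × closes — contains both p4 and \lnot p4.
          branch 2.2.2 (add \lnot p3):
            \lnot ((\lnot p1 \leftrightarrow \lnot p3) \land \lnot p2): β-rule — branch into \lnot (\lnot p1 \leftrightarrow \lnot p3)  //  \lnot \lnot p2.
              branch 2.2.2.1 (add \lnot (\lnot p1 \leftrightarrow \lnot p3)):
                \lnot (\lnot p1 \leftrightarrow \lnot p3): β-rule — branch into \lnot p1, \lnot \lnot p3  //  \lnot \lnot p1, \lnot p3.
                  branch 2.2.2.1.1 (add \lnot p1, \lnot \lnot p3):
                    × closes — contains both p3 and \lnot p3.
                  branch 2.2.2.1.2 (add \lnot \lnot p1, \lnot p3):
                    ○ open, literals {p1=true, p3=false, p4=true}.
              branch 2.2.2.2 (add \lnot \lnot p2):
                ○ open, literals {p2=true, p3=false, p4=true}.
14 branches closed, 6 open.
An open branch gives a satisfying assignment: p1=true, p2=false, p3=true, p4=true.

Satisfiable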